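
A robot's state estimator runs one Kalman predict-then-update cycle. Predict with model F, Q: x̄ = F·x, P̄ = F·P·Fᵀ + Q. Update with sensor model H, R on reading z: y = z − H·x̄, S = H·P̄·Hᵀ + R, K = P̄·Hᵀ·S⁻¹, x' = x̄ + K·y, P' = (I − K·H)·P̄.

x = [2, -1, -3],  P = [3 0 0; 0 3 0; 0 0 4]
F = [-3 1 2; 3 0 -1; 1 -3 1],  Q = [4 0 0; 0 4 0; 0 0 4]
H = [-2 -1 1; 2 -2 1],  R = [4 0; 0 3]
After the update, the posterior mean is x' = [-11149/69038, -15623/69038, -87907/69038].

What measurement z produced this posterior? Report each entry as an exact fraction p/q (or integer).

x̄ = F·x = [-13, 9, 2]
P̄ = F·P·Fᵀ + Q = [50 -35 -10; -35 35 5; -10 5 38]
S = H·P̄·Hᵀ + R = [167 -177; -177 601]
K = P̄·Hᵀ·S⁻¹ = [-16755/69038 13445/69038; 145/69038 -15465/69038; 33269/69038 10717/69038]
x' − x̄ = [886345/69038, -636965/69038, -225983/69038] = K·y
y = (KᵀK)⁻¹·Kᵀ·(x' − x̄) = [-20, 41]
z = y + H·x̄ = [-20, 41] + [19, -42] = [-1, -1]

z = [-1, -1]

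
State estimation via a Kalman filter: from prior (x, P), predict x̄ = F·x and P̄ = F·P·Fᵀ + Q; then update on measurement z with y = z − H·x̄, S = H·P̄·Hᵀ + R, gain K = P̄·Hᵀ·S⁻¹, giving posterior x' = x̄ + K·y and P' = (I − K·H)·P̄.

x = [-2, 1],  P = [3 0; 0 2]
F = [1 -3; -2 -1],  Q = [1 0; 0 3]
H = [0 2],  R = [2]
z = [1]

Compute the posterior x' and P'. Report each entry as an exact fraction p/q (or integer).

x̄ = F·x = [-5, 3]
P̄ = F·P·Fᵀ + Q = [22 0; 0 17]
y = z − H·x̄ = [-5]
S = H·P̄·Hᵀ + R = [70]
K = P̄·Hᵀ·S⁻¹ = [0; 17/35]
x' = x̄ + K·y = [-5, 4/7]
P' = (I − K·H)·P̄ = [22 0; 0 17/35]

x' = [-5, 4/7]
P' = [22 0; 0 17/35]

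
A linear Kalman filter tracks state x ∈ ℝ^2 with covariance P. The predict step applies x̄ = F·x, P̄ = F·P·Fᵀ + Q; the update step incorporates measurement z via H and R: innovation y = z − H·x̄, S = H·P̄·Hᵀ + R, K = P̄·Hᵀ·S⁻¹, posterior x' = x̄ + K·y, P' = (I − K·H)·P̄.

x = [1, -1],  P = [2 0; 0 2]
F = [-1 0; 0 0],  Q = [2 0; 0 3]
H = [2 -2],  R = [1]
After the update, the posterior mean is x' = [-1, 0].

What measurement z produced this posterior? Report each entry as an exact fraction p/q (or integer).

z = [-2]

x̄ = F·x = [-1, 0]
P̄ = F·P·Fᵀ + Q = [4 0; 0 3]
S = H·P̄·Hᵀ + R = [29]
K = P̄·Hᵀ·S⁻¹ = [8/29; -6/29]
x' − x̄ = [0, 0] = K·y
y = (KᵀK)⁻¹·Kᵀ·(x' − x̄) = [0]
z = y + H·x̄ = [0] + [-2] = [-2]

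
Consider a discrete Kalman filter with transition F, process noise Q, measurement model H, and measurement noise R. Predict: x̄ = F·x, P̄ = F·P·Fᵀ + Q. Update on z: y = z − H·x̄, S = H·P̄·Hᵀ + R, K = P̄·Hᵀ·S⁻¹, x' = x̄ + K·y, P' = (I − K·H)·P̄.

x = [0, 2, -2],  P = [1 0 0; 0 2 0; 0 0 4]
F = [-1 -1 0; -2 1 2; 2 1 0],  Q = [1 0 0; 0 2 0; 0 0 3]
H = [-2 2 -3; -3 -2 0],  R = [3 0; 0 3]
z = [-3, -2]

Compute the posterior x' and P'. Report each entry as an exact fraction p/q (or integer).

x' = [-37/245, 459/490, 4727/2940]
P' = [552/245 -762/245 -851/245; -762/245 1217/245 7661/1470; -851/245 7661/1470 52253/8820]

x̄ = F·x = [-2, -2, 2]
P̄ = F·P·Fᵀ + Q = [4 0 -4; 0 24 -2; -4 -2 9]
y = z − H·x̄ = [3, -12]
S = H·P̄·Hᵀ + R = [172 -120; -120 135]
K = P̄·Hᵀ·S⁻¹ = [-5/49 -44/245; 17/98 -148/735; -79/588 -2/2205]
x' = x̄ + K·y = [-37/245, 459/490, 4727/2940]
P' = (I − K·H)·P̄ = [552/245 -762/245 -851/245; -762/245 1217/245 7661/1470; -851/245 7661/1470 52253/8820]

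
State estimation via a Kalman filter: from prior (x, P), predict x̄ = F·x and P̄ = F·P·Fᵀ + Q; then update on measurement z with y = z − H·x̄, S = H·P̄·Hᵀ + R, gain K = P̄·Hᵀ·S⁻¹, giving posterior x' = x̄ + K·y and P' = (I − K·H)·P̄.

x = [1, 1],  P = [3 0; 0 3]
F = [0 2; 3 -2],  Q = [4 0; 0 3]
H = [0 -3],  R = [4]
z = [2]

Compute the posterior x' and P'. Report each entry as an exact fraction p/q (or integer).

x̄ = F·x = [2, 1]
P̄ = F·P·Fᵀ + Q = [16 -12; -12 42]
y = z − H·x̄ = [5]
S = H·P̄·Hᵀ + R = [382]
K = P̄·Hᵀ·S⁻¹ = [18/191; -63/191]
x' = x̄ + K·y = [472/191, -124/191]
P' = (I − K·H)·P̄ = [2408/191 -24/191; -24/191 84/191]

x' = [472/191, -124/191]
P' = [2408/191 -24/191; -24/191 84/191]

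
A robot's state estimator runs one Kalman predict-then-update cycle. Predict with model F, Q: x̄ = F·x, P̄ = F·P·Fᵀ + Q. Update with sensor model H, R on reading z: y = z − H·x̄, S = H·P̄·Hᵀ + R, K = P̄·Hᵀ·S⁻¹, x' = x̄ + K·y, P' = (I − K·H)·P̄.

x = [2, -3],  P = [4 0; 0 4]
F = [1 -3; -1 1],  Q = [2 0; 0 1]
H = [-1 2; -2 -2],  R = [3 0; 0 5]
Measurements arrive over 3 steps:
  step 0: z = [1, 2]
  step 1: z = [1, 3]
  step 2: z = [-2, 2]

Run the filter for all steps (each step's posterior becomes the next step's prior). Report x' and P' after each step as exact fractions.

step 0: x̄ = F·x = [11, -5]
step 0: P̄ = F·P·Fᵀ + Q = [42 -16; -16 9]
step 0: y = z − H·x̄ = [22, 14]
step 0: S = H·P̄·Hᵀ + R = [145 80; 80 81]
step 0: K = P̄·Hᵀ·S⁻¹ = [-1834/5345 -324/1069; 1634/5345 -138/1069]
step 0: x' = x̄ + K·y = [-4233/5345, -437/5345]
step 0: P' = (I − K·H)·P̄ = [4534/5345 -484/5345; -484/5345 2209/5345]
step 1: x̄ = F·x = [-2922/5345, 3796/5345]
step 1: P̄ = F·P·Fᵀ + Q = [38009/5345 -13097/5345; -13097/5345 13056/5345]
step 1: y = z − H·x̄ = [-5169/5345, 17783/5345]
step 1: S = H·P̄·Hᵀ + R = [158656/5345 49988/5345; 49988/5345 126209/5345]
step 1: K = P̄·Hᵀ·S⁻¹ = [-1050027/3278768 -219621/819692; 925057/3278768 -91065/819692]
step 1: x' = x̄ + K·y = [-3699729/3278768, 222067/3278768]
step 1: P' = (I − K·H)·P̄ = [2514167/3278768 -317957/3278768; -317957/3278768 1228607/3278768]
step 2: x̄ = F·x = [-2182965/1639384, 980449/819692]
step 2: P̄ = F·P·Fᵀ + Q = [5509227/819692 -933977/409846; -933977/409846 478591/204923]
step 2: y = z − H·x̄ = [-9383529/1639384, 1417317/819692]
step 2: S = H·P̄·Hᵀ + R = [23097575/819692 3548453/409846; 3548453/409846 4712298/204923]
step 2: K = P̄·Hᵀ·S⁻¹ = [-149543707/469694167 -125165670/469694167; 131801442/469694167 -51937476/469694167]
step 2: x' = x̄ + K·y = [28209279/939388334, -564802433/939388334]
step 2: P' = (I − K·H)·P̄ = [358153157/469694167 -45238982/469694167; -45238982/469694167 175082672/469694167]

step 0: x' = [-4233/5345, -437/5345], P' = [4534/5345 -484/5345; -484/5345 2209/5345]
step 1: x' = [-3699729/3278768, 222067/3278768], P' = [2514167/3278768 -317957/3278768; -317957/3278768 1228607/3278768]
step 2: x' = [28209279/939388334, -564802433/939388334], P' = [358153157/469694167 -45238982/469694167; -45238982/469694167 175082672/469694167]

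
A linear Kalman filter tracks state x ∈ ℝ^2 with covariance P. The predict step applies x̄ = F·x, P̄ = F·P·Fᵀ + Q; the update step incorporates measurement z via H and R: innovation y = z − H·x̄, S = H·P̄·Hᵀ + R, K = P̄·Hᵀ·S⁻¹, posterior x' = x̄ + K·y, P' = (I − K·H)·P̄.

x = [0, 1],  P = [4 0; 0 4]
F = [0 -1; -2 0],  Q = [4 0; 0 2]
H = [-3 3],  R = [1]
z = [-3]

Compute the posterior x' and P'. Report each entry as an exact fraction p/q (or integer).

x' = [-91/235, -324/235]
P' = [1304/235 1296/235; 1296/235 1314/235]

x̄ = F·x = [-1, 0]
P̄ = F·P·Fᵀ + Q = [8 0; 0 18]
y = z − H·x̄ = [-6]
S = H·P̄·Hᵀ + R = [235]
K = P̄·Hᵀ·S⁻¹ = [-24/235; 54/235]
x' = x̄ + K·y = [-91/235, -324/235]
P' = (I − K·H)·P̄ = [1304/235 1296/235; 1296/235 1314/235]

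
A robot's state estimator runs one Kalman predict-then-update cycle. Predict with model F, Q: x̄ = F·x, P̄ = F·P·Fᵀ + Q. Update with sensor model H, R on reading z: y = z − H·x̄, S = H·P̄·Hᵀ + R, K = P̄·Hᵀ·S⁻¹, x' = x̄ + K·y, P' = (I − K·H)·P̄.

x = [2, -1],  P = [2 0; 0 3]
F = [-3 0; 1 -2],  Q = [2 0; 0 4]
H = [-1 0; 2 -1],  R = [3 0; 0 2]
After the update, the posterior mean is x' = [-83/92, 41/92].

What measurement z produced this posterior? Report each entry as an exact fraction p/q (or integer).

z = [1, -2]

x̄ = F·x = [-6, 4]
P̄ = F·P·Fᵀ + Q = [20 -6; -6 18]
S = H·P̄·Hᵀ + R = [23 -46; -46 124]
K = P̄·Hᵀ·S⁻¹ = [-91/184 3/16; -159/184 -9/16]
x' − x̄ = [469/92, -327/92] = K·y
y = (KᵀK)⁻¹·Kᵀ·(x' − x̄) = [-5, 14]
z = y + H·x̄ = [-5, 14] + [6, -16] = [1, -2]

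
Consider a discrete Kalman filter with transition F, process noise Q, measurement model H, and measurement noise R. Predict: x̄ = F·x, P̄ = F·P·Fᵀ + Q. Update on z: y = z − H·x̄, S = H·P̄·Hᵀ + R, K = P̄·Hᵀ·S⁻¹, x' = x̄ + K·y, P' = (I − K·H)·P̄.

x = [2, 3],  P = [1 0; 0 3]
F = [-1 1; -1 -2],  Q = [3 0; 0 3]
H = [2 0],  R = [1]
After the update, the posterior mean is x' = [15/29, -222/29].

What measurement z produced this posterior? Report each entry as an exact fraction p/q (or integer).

x̄ = F·x = [1, -8]
P̄ = F·P·Fᵀ + Q = [7 -5; -5 16]
S = H·P̄·Hᵀ + R = [29]
K = P̄·Hᵀ·S⁻¹ = [14/29; -10/29]
x' − x̄ = [-14/29, 10/29] = K·y
y = (KᵀK)⁻¹·Kᵀ·(x' − x̄) = [-1]
z = y + H·x̄ = [-1] + [2] = [1]

z = [1]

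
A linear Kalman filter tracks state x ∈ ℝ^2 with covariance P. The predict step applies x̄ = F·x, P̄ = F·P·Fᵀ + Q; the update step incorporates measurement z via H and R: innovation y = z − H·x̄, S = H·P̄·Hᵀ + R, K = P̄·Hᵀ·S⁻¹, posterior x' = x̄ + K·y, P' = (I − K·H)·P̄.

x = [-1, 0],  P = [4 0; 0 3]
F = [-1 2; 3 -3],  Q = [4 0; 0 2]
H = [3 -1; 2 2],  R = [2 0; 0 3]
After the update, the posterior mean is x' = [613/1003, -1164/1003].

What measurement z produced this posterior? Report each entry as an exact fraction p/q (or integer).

z = [3, -1]

x̄ = F·x = [1, -3]
P̄ = F·P·Fᵀ + Q = [20 -30; -30 65]
S = H·P̄·Hᵀ + R = [427 -130; -130 103]
K = P̄·Hᵀ·S⁻¹ = [6670/27081 3160/27081; -6865/27081 9740/27081]
x' − x̄ = [-390/1003, 1845/1003] = K·y
y = (KᵀK)⁻¹·Kᵀ·(x' − x̄) = [-3, 3]
z = y + H·x̄ = [-3, 3] + [6, -4] = [3, -1]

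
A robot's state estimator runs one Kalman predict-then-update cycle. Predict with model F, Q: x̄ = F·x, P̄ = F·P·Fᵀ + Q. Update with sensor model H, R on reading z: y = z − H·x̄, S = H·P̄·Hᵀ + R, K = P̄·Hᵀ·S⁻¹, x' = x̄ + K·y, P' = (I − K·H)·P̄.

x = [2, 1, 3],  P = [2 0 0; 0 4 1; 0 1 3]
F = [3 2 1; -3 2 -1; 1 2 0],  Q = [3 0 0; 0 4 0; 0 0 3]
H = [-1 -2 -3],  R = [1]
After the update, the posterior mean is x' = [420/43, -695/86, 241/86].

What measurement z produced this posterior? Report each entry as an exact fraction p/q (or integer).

z = [-2]

x̄ = F·x = [11, -7, 4]
P̄ = F·P·Fᵀ + Q = [44 -5 24; -5 37 8; 24 8 21]
S = H·P̄·Hᵀ + R = [602]
K = P̄·Hᵀ·S⁻¹ = [-53/301; -93/602; -103/602]
x' − x̄ = [-53/43, -93/86, -103/86] = K·y
y = (KᵀK)⁻¹·Kᵀ·(x' − x̄) = [7]
z = y + H·x̄ = [7] + [-9] = [-2]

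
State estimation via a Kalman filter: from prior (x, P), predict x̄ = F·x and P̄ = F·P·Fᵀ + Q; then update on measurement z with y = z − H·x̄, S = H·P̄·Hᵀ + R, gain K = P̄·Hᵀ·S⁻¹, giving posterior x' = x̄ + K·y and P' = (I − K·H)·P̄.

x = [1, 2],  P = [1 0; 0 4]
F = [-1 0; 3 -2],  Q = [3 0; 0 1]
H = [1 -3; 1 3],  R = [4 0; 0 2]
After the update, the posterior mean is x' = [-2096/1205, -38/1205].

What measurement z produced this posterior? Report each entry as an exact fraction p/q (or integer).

x̄ = F·x = [-1, -1]
P̄ = F·P·Fᵀ + Q = [4 -3; -3 26]
S = H·P̄·Hᵀ + R = [260 -230; -230 222]
K = P̄·Hᵀ·S⁻¹ = [434/1205 169/482; -183/1205 87/482]
x' − x̄ = [-891/1205, 1167/1205] = K·y
y = (KᵀK)⁻¹·Kᵀ·(x' − x̄) = [-4, 2]
z = y + H·x̄ = [-4, 2] + [2, -4] = [-2, -2]

z = [-2, -2]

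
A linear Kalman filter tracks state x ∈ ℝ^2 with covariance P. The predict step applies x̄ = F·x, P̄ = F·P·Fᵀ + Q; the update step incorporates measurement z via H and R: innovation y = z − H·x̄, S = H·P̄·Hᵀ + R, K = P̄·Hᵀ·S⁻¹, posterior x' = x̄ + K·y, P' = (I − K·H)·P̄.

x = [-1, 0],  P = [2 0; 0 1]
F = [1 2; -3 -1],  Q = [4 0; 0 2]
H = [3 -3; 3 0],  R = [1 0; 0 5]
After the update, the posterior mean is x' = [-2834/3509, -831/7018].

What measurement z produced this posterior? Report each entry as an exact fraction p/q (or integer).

x̄ = F·x = [-1, 3]
P̄ = F·P·Fᵀ + Q = [10 -8; -8 21]
S = H·P̄·Hᵀ + R = [424 162; 162 95]
K = P̄·Hᵀ·S⁻¹ = [135/7018 993/3509; -4377/14036 1959/7018]
x' − x̄ = [675/3509, -21885/7018] = K·y
y = (KᵀK)⁻¹·Kᵀ·(x' − x̄) = [10, 0]
z = y + H·x̄ = [10, 0] + [-12, -3] = [-2, -3]

z = [-2, -3]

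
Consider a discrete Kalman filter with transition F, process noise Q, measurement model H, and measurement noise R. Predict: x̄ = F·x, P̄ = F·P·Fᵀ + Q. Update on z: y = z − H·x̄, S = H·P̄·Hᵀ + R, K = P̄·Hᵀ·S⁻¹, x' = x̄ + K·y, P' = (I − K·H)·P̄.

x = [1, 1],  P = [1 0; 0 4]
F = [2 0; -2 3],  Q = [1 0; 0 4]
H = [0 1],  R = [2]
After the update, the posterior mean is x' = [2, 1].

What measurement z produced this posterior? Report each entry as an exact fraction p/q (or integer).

z = [1]

x̄ = F·x = [2, 1]
P̄ = F·P·Fᵀ + Q = [5 -4; -4 44]
S = H·P̄·Hᵀ + R = [46]
K = P̄·Hᵀ·S⁻¹ = [-2/23; 22/23]
x' − x̄ = [0, 0] = K·y
y = (KᵀK)⁻¹·Kᵀ·(x' − x̄) = [0]
z = y + H·x̄ = [0] + [1] = [1]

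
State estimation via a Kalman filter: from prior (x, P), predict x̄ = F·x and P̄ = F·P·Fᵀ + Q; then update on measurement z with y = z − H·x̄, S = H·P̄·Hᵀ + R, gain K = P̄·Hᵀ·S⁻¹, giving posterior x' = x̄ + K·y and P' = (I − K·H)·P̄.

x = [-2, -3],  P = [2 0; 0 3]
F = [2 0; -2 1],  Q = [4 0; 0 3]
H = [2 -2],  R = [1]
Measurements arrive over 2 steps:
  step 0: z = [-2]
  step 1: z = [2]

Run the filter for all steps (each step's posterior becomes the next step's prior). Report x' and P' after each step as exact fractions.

step 0: x̄ = F·x = [-4, 1]
step 0: P̄ = F·P·Fᵀ + Q = [12 -8; -8 14]
step 0: y = z − H·x̄ = [8]
step 0: S = H·P̄·Hᵀ + R = [169]
step 0: K = P̄·Hᵀ·S⁻¹ = [40/169; -44/169]
step 0: x' = x̄ + K·y = [-356/169, -183/169]
step 0: P' = (I − K·H)·P̄ = [428/169 408/169; 408/169 430/169]
step 1: x̄ = F·x = [-712/169, 529/169]
step 1: P̄ = F·P·Fᵀ + Q = [2388/169 -896/169; -896/169 1017/169]
step 1: y = z − H·x̄ = [2820/169]
step 1: S = H·P̄·Hᵀ + R = [20957/169]
step 1: K = P̄·Hᵀ·S⁻¹ = [6568/20957; -3826/20957]
step 1: x' = x̄ + K·y = [21304/20957, 1757/20957]
step 1: P' = (I − K·H)·P̄ = [40868/20957 37584/20957; 37584/20957 39497/20957]

step 0: x' = [-356/169, -183/169], P' = [428/169 408/169; 408/169 430/169]
step 1: x' = [21304/20957, 1757/20957], P' = [40868/20957 37584/20957; 37584/20957 39497/20957]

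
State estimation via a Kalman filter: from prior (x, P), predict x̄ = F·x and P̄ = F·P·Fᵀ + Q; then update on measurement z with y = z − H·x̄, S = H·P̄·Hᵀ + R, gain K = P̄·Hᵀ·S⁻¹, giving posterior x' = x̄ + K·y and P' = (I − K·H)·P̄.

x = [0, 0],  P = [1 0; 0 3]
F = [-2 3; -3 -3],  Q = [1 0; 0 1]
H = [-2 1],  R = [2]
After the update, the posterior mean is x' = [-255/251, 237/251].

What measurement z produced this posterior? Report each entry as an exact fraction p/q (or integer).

z = [3]

x̄ = F·x = [0, 0]
P̄ = F·P·Fᵀ + Q = [32 -21; -21 37]
S = H·P̄·Hᵀ + R = [251]
K = P̄·Hᵀ·S⁻¹ = [-85/251; 79/251]
x' − x̄ = [-255/251, 237/251] = K·y
y = (KᵀK)⁻¹·Kᵀ·(x' − x̄) = [3]
z = y + H·x̄ = [3] + [0] = [3]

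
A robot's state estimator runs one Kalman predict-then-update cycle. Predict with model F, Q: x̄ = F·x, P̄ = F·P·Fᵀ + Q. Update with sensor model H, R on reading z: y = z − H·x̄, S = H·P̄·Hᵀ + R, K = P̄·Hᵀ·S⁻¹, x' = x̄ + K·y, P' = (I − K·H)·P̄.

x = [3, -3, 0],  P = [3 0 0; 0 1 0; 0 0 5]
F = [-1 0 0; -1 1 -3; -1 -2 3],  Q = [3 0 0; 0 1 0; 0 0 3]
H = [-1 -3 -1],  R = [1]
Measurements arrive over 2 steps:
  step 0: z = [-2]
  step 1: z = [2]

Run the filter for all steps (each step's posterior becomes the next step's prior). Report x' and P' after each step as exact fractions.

step 0: x' = [-57/34, 137/68, -83/34], P' = [327/68 -573/136 537/68; -573/136 1719/272 -1951/136; 537/68 -1951/136 2371/68]
step 1: x' = [372687/567359, -968485/567359, 1405406/567359], P' = [2748303/567359 -2427924/567359 4556859/567359; -2427924/567359 3547766/567359 -7948485/567359; 4556859/567359 -7948485/567359 19033626/567359]

step 0: x̄ = F·x = [-3, -6, 3]
step 0: P̄ = F·P·Fᵀ + Q = [6 3 3; 3 50 -44; 3 -44 55]
step 0: y = z − H·x̄ = [-20]
step 0: S = H·P̄·Hᵀ + R = [272]
step 0: K = P̄·Hᵀ·S⁻¹ = [-9/136; -109/272; 37/136]
step 0: x' = x̄ + K·y = [-57/34, 137/68, -83/34]
step 0: P' = (I − K·H)·P̄ = [327/68 -573/136 537/68; -573/136 1719/272 -1951/136; 537/68 -1951/136 2371/68]
step 1: x̄ = F·x = [57/34, 749/68, -329/34]
step 1: P̄ = F·P·Fᵀ + Q = [531/68 4449/136 -1857/68; 4449/136 127247/272 -61875/136; -1857/68 -61875/136 30927/68]
step 1: y = z − H·x̄ = [1839/68]
step 1: S = H·P̄·Hᵀ + R = [567359/272]
step 1: K = P̄·Hᵀ·S⁻¹ = [-21390/567359; -266889/567359; 254970/567359]
step 1: x' = x̄ + K·y = [372687/567359, -968485/567359, 1405406/567359]
step 1: P' = (I − K·H)·P̄ = [2748303/567359 -2427924/567359 4556859/567359; -2427924/567359 3547766/567359 -7948485/567359; 4556859/567359 -7948485/567359 19033626/567359]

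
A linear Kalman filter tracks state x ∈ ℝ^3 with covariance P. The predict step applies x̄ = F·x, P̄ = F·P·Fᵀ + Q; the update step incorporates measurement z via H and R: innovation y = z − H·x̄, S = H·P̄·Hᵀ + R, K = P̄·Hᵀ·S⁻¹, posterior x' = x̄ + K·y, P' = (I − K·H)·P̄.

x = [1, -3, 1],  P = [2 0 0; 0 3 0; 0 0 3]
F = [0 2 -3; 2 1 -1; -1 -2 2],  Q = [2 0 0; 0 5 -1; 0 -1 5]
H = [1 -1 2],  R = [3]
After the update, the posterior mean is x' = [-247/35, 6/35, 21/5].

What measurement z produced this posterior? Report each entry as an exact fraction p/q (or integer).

z = [1]

x̄ = F·x = [-9, -2, 7]
P̄ = F·P·Fᵀ + Q = [41 15 -30; 15 19 -17; -30 -17 31]
S = H·P̄·Hᵀ + R = [105]
K = P̄·Hᵀ·S⁻¹ = [-34/105; -38/105; 7/15]
x' − x̄ = [68/35, 76/35, -14/5] = K·y
y = (KᵀK)⁻¹·Kᵀ·(x' − x̄) = [-6]
z = y + H·x̄ = [-6] + [7] = [1]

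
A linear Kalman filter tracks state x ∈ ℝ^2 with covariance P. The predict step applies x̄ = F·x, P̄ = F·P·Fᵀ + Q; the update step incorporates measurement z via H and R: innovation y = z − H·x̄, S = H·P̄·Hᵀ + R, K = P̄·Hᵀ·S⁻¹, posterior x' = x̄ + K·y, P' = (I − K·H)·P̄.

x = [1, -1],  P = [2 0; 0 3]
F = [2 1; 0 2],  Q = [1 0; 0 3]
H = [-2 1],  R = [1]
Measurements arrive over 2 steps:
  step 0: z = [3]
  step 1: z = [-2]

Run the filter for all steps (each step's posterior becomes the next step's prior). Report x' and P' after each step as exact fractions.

step 0: x' = [-43/20, -59/40], P' = [39/10 147/20; 147/20 591/40]
step 1: x' = [1285/352, 1919/352], P' = [1799/352 3285/352; 3285/352 6291/352]

step 0: x̄ = F·x = [1, -2]
step 0: P̄ = F·P·Fᵀ + Q = [12 6; 6 15]
step 0: y = z − H·x̄ = [7]
step 0: S = H·P̄·Hᵀ + R = [40]
step 0: K = P̄·Hᵀ·S⁻¹ = [-9/20; 3/40]
step 0: x' = x̄ + K·y = [-43/20, -59/40]
step 0: P' = (I − K·H)·P̄ = [39/10 147/20; 147/20 591/40]
step 1: x̄ = F·x = [-231/40, -59/20]
step 1: P̄ = F·P·Fᵀ + Q = [2431/40 1179/20; 1179/20 621/10]
step 1: y = z − H·x̄ = [-53/5]
step 1: S = H·P̄·Hᵀ + R = [352/5]
step 1: K = P̄·Hᵀ·S⁻¹ = [-313/352; -279/352]
step 1: x' = x̄ + K·y = [1285/352, 1919/352]
step 1: P' = (I − K·H)·P̄ = [1799/352 3285/352; 3285/352 6291/352]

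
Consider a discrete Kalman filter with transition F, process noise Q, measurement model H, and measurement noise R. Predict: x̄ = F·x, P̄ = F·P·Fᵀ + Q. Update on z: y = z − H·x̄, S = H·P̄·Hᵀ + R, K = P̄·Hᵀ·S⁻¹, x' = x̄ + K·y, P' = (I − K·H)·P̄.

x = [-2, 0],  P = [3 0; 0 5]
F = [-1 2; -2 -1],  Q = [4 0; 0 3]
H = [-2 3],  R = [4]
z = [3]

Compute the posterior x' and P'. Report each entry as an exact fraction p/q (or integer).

x̄ = F·x = [2, 4]
P̄ = F·P·Fᵀ + Q = [27 -4; -4 20]
y = z − H·x̄ = [-5]
S = H·P̄·Hᵀ + R = [340]
K = P̄·Hᵀ·S⁻¹ = [-33/170; 1/5]
x' = x̄ + K·y = [101/34, 3]
P' = (I − K·H)·P̄ = [1206/85 46/5; 46/5 32/5]

x' = [101/34, 3]
P' = [1206/85 46/5; 46/5 32/5]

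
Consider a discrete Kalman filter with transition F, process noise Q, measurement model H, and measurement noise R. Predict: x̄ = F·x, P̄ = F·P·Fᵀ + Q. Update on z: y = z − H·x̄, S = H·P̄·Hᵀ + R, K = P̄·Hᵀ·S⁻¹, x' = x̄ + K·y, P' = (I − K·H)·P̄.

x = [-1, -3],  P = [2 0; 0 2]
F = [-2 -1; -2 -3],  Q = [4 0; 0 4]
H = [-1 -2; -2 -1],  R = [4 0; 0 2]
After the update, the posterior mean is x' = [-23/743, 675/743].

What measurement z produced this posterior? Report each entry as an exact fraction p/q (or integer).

z = [-1, -1]

x̄ = F·x = [5, 11]
P̄ = F·P·Fᵀ + Q = [14 14; 14 30]
S = H·P̄·Hᵀ + R = [194 158; 158 144]
K = P̄·Hᵀ·S⁻¹ = [147/743 -378/743; -373/743 110/743]
x' − x̄ = [-3738/743, -7498/743] = K·y
y = (KᵀK)⁻¹·Kᵀ·(x' − x̄) = [26, 20]
z = y + H·x̄ = [26, 20] + [-27, -21] = [-1, -1]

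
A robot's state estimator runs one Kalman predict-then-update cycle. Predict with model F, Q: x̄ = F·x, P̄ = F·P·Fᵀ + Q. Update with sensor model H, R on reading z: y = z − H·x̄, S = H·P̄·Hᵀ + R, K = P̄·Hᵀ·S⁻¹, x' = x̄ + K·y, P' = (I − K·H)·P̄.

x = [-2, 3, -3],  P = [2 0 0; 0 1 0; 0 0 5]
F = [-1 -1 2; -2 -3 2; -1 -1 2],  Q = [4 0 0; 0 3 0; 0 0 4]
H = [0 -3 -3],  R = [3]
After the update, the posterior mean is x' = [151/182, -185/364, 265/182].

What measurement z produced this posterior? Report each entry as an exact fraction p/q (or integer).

z = [-3]

x̄ = F·x = [-7, -11, -7]
P̄ = F·P·Fᵀ + Q = [27 27 23; 27 40 27; 23 27 27]
S = H·P̄·Hᵀ + R = [1092]
K = P̄·Hᵀ·S⁻¹ = [-25/182; -67/364; -27/182]
x' − x̄ = [1425/182, 3819/364, 1539/182] = K·y
y = (KᵀK)⁻¹·Kᵀ·(x' − x̄) = [-57]
z = y + H·x̄ = [-57] + [54] = [-3]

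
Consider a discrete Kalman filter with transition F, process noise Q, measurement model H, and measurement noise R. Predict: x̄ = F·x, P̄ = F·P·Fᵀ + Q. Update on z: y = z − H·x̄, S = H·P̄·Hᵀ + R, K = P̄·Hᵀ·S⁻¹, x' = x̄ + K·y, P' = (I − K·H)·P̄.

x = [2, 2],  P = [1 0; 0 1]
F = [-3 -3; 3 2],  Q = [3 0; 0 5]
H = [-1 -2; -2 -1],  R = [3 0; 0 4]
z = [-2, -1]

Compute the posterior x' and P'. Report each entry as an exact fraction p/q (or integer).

x' = [-67/61, 337/183]
P' = [117/61 -86/61; -86/61 296/183]

x̄ = F·x = [-12, 10]
P̄ = F·P·Fᵀ + Q = [21 -15; -15 18]
y = z − H·x̄ = [6, -15]
S = H·P̄·Hᵀ + R = [36 3; 3 46]
K = P̄·Hᵀ·S⁻¹ = [55/183 -37/61; -334/549 55/183]
x' = x̄ + K·y = [-67/61, 337/183]
P' = (I − K·H)·P̄ = [117/61 -86/61; -86/61 296/183]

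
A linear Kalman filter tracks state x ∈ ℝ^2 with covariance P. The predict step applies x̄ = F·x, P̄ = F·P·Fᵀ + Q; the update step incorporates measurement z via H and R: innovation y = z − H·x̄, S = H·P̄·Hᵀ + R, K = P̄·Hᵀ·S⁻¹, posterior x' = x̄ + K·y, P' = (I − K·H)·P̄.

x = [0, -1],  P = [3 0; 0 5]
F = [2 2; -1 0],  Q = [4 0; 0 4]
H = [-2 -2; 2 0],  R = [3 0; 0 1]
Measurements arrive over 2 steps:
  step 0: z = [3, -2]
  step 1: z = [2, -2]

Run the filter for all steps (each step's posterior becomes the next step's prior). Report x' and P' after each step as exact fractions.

step 0: x̄ = F·x = [-2, 0]
step 0: P̄ = F·P·Fᵀ + Q = [36 -6; -6 7]
step 0: y = z − H·x̄ = [-1, 2]
step 0: S = H·P̄·Hᵀ + R = [127 -120; -120 145]
step 0: K = P̄·Hᵀ·S⁻¹ = [-12/803 1944/4015; -346/803 -1764/4015]
step 0: x' = x̄ + K·y = [-4082/4015, -1798/4015]
step 0: P' = (I − K·H)·P̄ = [972/4015 -882/4015; -882/4015 3477/4015]
step 1: x̄ = F·x = [-2352/803, 4082/4015]
step 1: P̄ = F·P·Fᵀ + Q = [5360/803 -36/803; -36/803 17032/4015]
step 1: y = z − H·x̄ = [-666/365, 3098/803]
step 1: S = H·P̄·Hᵀ + R = [16903/365 -1936/73; -1936/73 22243/803]
step 1: K = P̄·Hᵀ·S⁻¹ = [-53240/2326413 1070240/2326413; -943144/2326413 -910520/2326413]
step 1: x' = x̄ + K·y = [-2587936/2326413, 573334/2326413]
step 1: P' = (I − K·H)·P̄ = [535120/2326413 -455260/2326413; -455260/2326413 1869976/2326413]

step 0: x' = [-4082/4015, -1798/4015], P' = [972/4015 -882/4015; -882/4015 3477/4015]
step 1: x' = [-2587936/2326413, 573334/2326413], P' = [535120/2326413 -455260/2326413; -455260/2326413 1869976/2326413]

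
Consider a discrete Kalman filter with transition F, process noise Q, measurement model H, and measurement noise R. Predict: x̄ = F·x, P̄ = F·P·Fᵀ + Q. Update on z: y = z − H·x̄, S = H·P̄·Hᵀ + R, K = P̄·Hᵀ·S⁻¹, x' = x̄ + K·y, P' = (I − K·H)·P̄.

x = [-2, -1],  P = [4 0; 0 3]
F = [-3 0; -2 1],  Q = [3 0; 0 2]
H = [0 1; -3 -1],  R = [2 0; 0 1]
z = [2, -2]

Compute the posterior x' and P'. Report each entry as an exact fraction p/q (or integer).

x' = [474/1621, 1992/1621]
P' = [807/3242 -705/1621; -705/1621 2208/1621]

x̄ = F·x = [6, 3]
P̄ = F·P·Fᵀ + Q = [39 24; 24 21]
y = z − H·x̄ = [-1, 19]
S = H·P̄·Hᵀ + R = [23 -93; -93 517]
K = P̄·Hᵀ·S⁻¹ = [-705/3242 -1011/3242; 1104/1621 -93/1621]
x' = x̄ + K·y = [474/1621, 1992/1621]
P' = (I − K·H)·P̄ = [807/3242 -705/1621; -705/1621 2208/1621]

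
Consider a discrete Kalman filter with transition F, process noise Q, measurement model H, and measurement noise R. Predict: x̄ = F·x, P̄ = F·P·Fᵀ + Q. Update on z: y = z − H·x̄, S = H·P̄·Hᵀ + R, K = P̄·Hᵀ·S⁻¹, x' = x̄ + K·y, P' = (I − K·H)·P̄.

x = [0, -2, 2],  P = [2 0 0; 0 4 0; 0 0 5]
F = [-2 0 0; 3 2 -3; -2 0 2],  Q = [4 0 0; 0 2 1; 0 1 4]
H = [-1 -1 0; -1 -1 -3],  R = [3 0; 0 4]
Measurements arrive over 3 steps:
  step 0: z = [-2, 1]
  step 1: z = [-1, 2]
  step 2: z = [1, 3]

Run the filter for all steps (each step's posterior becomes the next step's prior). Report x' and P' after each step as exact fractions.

step 0: x' = [96/301, 701/602, -509/602], P' = [2460/301 -2400/301 44/301; -2400/301 12809/1204 -1339/1204; 44/301 -1339/1204 913/1204]
step 1: x' = [-18071872/19440251, 44224488/19440251, -22134878/19440251], P' = [118774012/19440251 -115401700/19440251 5403544/19440251; -115401700/19440251 165501724/19440251 -22889164/19440251; 5403544/19440251 -22889164/19440251 14254948/19440251]
step 2: x' = [-186927234628/229120808401, 88016967666/229120808401, -198190065587/229120808401], P' = [1384701015940/229120808401 -1339020152896/229120808401 59251038932/229120808401; -1339020152896/229120808401 1920925492627/229120808401 -263905312037/229120808401; 59251038932/229120808401 -263905312037/229120808401 166998643979/229120808401]

step 0: x̄ = F·x = [0, -10, 4]
step 0: P̄ = F·P·Fᵀ + Q = [12 -12 8; -12 81 -41; 8 -41 32]
step 0: y = z − H·x̄ = [-12, 3]
step 0: S = H·P̄·Hᵀ + R = [72 -30; -30 163]
step 0: K = P̄·Hᵀ·S⁻¹ = [-20/301 -48/301; -3209/3612 101/602; 1163/3612 -197/602]
step 0: x' = x̄ + K·y = [96/301, 701/602, -509/602]
step 0: P' = (I − K·H)·P̄ = [2460/301 -2400/301 44/301; -2400/301 12809/1204 -1339/1204; 44/301 -1339/1204 913/1204]
step 1: x̄ = F·x = [-192/301, 3505/602, -701/301]
step 1: P̄ = F·P·Fᵀ + Q = [11044/301 -4896/301 9664/301; -4896/301 48121/1204 -14079/602; 9664/301 -14079/602 11605/301]
step 1: y = z − H·x̄ = [2519/602, 17/86]
step 1: S = H·P̄·Hᵀ + R = [56741/1204 12089/172; 12089/172 76959/172]
step 1: K = P̄·Hᵀ·S⁻¹ = [-1124104/19440251 -4895736/19440251; -16700008/19440251 4641867/19440251; 5828540/19440251 -6319806/19440251]
step 1: x' = x̄ + K·y = [-18071872/19440251, 44224488/19440251, -22134878/19440251]
step 1: P' = (I − K·H)·P̄ = [118774012/19440251 -115401700/19440251 5403544/19440251; -115401700/19440251 165501724/19440251 -22889164/19440251; 5403544/19440251 -22889164/19440251 14254948/19440251]
step 2: x̄ = F·x = [36143744/19440251, 100637994/19440251, -8126012/19440251]
step 2: P̄ = F·P·Fᵀ + Q = [552857052/19440251 -218616008/19440251 453481872/19440251; -218616008/19440251 690733814/19440251 -343840837/19440251; 453481872/19440251 -343840837/19440251 566648492/19440251]
step 2: y = z − H·x̄ = [156221989/19440251, 170724455/19440251]
step 2: S = H·P̄·Hᵀ + R = [864679603/19440251 1135281955/19440251; 1135281955/19440251 6641802492/19440251]
step 2: K = P̄·Hᵀ·S⁻¹ = [-15226954348/229120808401 -55858494960/229120808401; -193968446577/229120808401 52452649095/229120808401; 68218091035/229120808401 -74085414708/229120808401]
step 2: x' = x̄ + K·y = [-186927234628/229120808401, 88016967666/229120808401, -198190065587/229120808401]
step 2: P' = (I − K·H)·P̄ = [1384701015940/229120808401 -1339020152896/229120808401 59251038932/229120808401; -1339020152896/229120808401 1920925492627/229120808401 -263905312037/229120808401; 59251038932/229120808401 -263905312037/229120808401 166998643979/229120808401]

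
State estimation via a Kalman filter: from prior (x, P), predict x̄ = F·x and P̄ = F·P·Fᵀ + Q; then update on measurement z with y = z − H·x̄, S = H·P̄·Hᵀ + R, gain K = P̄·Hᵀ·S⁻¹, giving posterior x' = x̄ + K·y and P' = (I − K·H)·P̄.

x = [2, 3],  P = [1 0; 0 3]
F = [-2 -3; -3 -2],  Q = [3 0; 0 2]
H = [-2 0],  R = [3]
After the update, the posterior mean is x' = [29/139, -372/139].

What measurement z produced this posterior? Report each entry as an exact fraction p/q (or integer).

z = [-1]

x̄ = F·x = [-13, -12]
P̄ = F·P·Fᵀ + Q = [34 24; 24 23]
S = H·P̄·Hᵀ + R = [139]
K = P̄·Hᵀ·S⁻¹ = [-68/139; -48/139]
x' − x̄ = [1836/139, 1296/139] = K·y
y = (KᵀK)⁻¹·Kᵀ·(x' − x̄) = [-27]
z = y + H·x̄ = [-27] + [26] = [-1]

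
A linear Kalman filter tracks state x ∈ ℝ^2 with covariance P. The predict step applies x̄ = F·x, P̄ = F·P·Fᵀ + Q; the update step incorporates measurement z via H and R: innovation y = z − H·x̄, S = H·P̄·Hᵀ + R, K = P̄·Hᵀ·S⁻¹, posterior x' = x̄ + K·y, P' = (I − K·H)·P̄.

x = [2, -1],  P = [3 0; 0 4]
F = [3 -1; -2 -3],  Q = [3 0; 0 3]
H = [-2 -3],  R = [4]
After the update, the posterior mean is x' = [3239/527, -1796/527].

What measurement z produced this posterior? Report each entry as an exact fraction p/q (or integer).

x̄ = F·x = [7, -1]
P̄ = F·P·Fᵀ + Q = [34 -6; -6 51]
S = H·P̄·Hᵀ + R = [527]
K = P̄·Hᵀ·S⁻¹ = [-50/527; -141/527]
x' − x̄ = [-450/527, -1269/527] = K·y
y = (KᵀK)⁻¹·Kᵀ·(x' − x̄) = [9]
z = y + H·x̄ = [9] + [-11] = [-2]

z = [-2]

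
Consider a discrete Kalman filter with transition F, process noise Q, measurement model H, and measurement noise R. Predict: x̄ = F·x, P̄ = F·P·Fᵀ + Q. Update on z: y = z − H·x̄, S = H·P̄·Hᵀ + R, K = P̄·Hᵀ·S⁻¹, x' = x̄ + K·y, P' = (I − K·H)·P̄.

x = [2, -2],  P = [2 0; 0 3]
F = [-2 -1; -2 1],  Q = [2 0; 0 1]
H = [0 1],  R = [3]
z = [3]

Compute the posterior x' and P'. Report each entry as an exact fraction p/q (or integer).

x' = [1, 6/5]
P' = [34/3 1; 1 12/5]

x̄ = F·x = [-2, -6]
P̄ = F·P·Fᵀ + Q = [13 5; 5 12]
y = z − H·x̄ = [9]
S = H·P̄·Hᵀ + R = [15]
K = P̄·Hᵀ·S⁻¹ = [1/3; 4/5]
x' = x̄ + K·y = [1, 6/5]
P' = (I − K·H)·P̄ = [34/3 1; 1 12/5]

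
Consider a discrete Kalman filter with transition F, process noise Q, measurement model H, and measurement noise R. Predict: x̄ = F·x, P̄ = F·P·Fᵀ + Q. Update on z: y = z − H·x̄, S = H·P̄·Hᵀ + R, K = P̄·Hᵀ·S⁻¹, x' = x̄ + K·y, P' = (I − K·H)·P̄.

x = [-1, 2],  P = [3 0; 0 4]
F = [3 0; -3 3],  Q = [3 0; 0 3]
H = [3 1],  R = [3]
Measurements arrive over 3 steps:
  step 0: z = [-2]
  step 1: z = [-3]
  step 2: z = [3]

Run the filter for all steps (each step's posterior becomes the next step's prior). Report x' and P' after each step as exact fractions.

step 0: x' = [-219/59, 541/59], P' = [447/59 -1278/59; -1278/59 3819/59]
step 1: x' = [-7866/1067, 20640/1067], P' = [103575/2134 -156825/1067; -156825/1067 477975/1067]
step 2: x' = [-2405547/185212, 1945950/46303], P' = [12553977/185212 -19065789/92606; -19065789/92606 58178055/92606]

step 0: x̄ = F·x = [-3, 9]
step 0: P̄ = F·P·Fᵀ + Q = [30 -27; -27 66]
step 0: y = z − H·x̄ = [-2]
step 0: S = H·P̄·Hᵀ + R = [177]
step 0: K = P̄·Hᵀ·S⁻¹ = [21/59; -5/59]
step 0: x' = x̄ + K·y = [-219/59, 541/59]
step 0: P' = (I − K·H)·P̄ = [447/59 -1278/59; -1278/59 3819/59]
step 1: x̄ = F·x = [-657/59, 2280/59]
step 1: P̄ = F·P·Fᵀ + Q = [4200/59 -15525/59; -15525/59 61575/59]
step 1: y = z − H·x̄ = [-486/59]
step 1: S = H·P̄·Hᵀ + R = [6402/59]
step 1: K = P̄·Hᵀ·S⁻¹ = [-975/2134; 2500/1067]
step 1: x' = x̄ + K·y = [-7866/1067, 20640/1067]
step 1: P' = (I − K·H)·P̄ = [103575/2134 -156825/1067; -156825/1067 477975/1067]
step 2: x̄ = F·x = [-23598/1067, 85518/1067]
step 2: P̄ = F·P·Fᵀ + Q = [938577/2134 -3755025/2134; -3755025/2134 15187827/2134]
step 2: y = z − H·x̄ = [-11523/1067]
step 2: S = H·P̄·Hᵀ + R = [555636/1067]
step 2: K = P̄·Hᵀ·S⁻¹ = [-156549/185212; 163448/46303]
step 2: x' = x̄ + K·y = [-2405547/185212, 1945950/46303]
step 2: P' = (I − K·H)·P̄ = [12553977/185212 -19065789/92606; -19065789/92606 58178055/92606]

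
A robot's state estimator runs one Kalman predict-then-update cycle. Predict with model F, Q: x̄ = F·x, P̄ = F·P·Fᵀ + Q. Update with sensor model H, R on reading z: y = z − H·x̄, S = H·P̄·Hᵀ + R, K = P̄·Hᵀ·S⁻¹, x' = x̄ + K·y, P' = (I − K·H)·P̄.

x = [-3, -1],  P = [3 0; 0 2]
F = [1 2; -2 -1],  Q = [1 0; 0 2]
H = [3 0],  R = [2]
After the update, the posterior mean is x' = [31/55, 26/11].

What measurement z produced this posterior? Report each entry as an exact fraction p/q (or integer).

x̄ = F·x = [-5, 7]
P̄ = F·P·Fᵀ + Q = [12 -10; -10 16]
S = H·P̄·Hᵀ + R = [110]
K = P̄·Hᵀ·S⁻¹ = [18/55; -3/11]
x' − x̄ = [306/55, -51/11] = K·y
y = (KᵀK)⁻¹·Kᵀ·(x' − x̄) = [17]
z = y + H·x̄ = [17] + [-15] = [2]

z = [2]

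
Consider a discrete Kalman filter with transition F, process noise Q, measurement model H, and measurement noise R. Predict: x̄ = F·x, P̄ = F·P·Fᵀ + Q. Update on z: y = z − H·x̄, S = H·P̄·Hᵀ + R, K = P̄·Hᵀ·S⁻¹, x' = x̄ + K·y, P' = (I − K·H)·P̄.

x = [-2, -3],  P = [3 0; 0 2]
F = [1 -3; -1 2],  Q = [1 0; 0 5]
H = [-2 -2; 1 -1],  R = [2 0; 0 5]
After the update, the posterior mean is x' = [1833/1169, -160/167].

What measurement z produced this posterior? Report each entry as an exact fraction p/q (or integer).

z = [-1, 2]

x̄ = F·x = [7, -4]
P̄ = F·P·Fᵀ + Q = [22 -15; -15 16]
S = H·P̄·Hᵀ + R = [34 -12; -12 73]
K = P̄·Hᵀ·S⁻¹ = [-289/1169 545/1169; -37/167 -77/167]
x' − x̄ = [-6350/1169, 508/167] = K·y
y = (KᵀK)⁻¹·Kᵀ·(x' − x̄) = [5, -9]
z = y + H·x̄ = [5, -9] + [-6, 11] = [-1, 2]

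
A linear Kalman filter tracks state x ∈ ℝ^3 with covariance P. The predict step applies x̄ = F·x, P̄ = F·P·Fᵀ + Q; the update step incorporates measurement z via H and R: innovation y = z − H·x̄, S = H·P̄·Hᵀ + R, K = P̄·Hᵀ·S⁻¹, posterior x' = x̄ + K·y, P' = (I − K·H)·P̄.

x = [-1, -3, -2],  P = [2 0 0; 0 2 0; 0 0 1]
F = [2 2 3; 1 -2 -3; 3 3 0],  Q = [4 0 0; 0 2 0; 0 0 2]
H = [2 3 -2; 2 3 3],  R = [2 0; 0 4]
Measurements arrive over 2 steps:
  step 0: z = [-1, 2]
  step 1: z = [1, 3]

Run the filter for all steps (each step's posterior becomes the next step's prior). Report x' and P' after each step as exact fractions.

step 0: x' = [-184900/30281, 253079/60562, 30783/60562], P' = [422030/30281 -280834/30281 4558/30281; -280834/30281 191407/30281 -2225/30281; 4558/30281 -2225/30281 7219/30281]
step 1: x' = [967439727/412917985, -407632474/412917985, 33064921/82583597], P' = [5154111579/825835970 -1704383444/412917985 5064126/82583597; -1704383444/412917985 1189402838/412917985 -1065362/82583597; 5064126/82583597 -1065362/82583597 18813386/82583597]

step 0: x̄ = F·x = [-14, 11, -12]
step 0: P̄ = F·P·Fᵀ + Q = [29 -13 24; -13 21 -6; 24 -6 38]
step 0: y = z − H·x̄ = [-30, 33]
step 0: S = H·P̄·Hᵀ + R = [183 -49; -49 675]
step 0: K = P̄·Hᵀ·S⁻¹ = [-3779/30281 3808/30281; 17003/60562 2939/60562; -11997/60562 12049/60562]
step 0: x' = x̄ + K·y = [-184900/30281, 253079/60562, 30783/60562]
step 0: P' = (I − K·H)·P̄ = [422030/30281 -280834/30281 4558/30281; -280834/30281 191407/30281 -2225/30281; 4558/30281 -2225/30281 7219/30281]
step 1: x̄ = F·x = [-141093/60562, -968307/60562, -350163/60562]
step 1: P̄ = F·P·Fᵀ + Q = [421167/30281 588155/30281 331611/30281; 588155/30281 2382479/30281 939153/30281; 331611/30281 939153/30281 526483/30281]
step 1: y = z − H·x̄ = [2547343/60562, 2209641/30281]
step 1: S = H·P̄·Hᵀ + R = [18428609/30281 30506622/30281; 30506622/30281 55928396/30281]
step 1: K = P̄·Hᵀ·S⁻¹ = [-9680013/825835970 116923137/1651671940; 85047623/412917985 35865299/412917985; -15347303/82583597 15843081/82583597]
step 1: x' = x̄ + K·y = [967439727/412917985, -407632474/412917985, 33064921/82583597]
step 1: P' = (I − K·H)·P̄ = [5154111579/825835970 -1704383444/412917985 5064126/82583597; -1704383444/412917985 1189402838/412917985 -1065362/82583597; 5064126/82583597 -1065362/82583597 18813386/82583597]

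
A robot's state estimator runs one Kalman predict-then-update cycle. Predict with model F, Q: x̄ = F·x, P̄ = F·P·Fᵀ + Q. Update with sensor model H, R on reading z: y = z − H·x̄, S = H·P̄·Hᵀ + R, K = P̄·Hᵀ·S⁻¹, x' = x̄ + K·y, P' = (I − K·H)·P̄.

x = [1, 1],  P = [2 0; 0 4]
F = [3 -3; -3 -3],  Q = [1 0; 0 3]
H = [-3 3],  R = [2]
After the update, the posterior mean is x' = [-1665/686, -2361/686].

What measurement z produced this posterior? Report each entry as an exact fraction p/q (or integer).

x̄ = F·x = [0, -6]
P̄ = F·P·Fᵀ + Q = [55 18; 18 57]
S = H·P̄·Hᵀ + R = [686]
K = P̄·Hᵀ·S⁻¹ = [-111/686; 117/686]
x' − x̄ = [-1665/686, 1755/686] = K·y
y = (KᵀK)⁻¹·Kᵀ·(x' − x̄) = [15]
z = y + H·x̄ = [15] + [-18] = [-3]

z = [-3]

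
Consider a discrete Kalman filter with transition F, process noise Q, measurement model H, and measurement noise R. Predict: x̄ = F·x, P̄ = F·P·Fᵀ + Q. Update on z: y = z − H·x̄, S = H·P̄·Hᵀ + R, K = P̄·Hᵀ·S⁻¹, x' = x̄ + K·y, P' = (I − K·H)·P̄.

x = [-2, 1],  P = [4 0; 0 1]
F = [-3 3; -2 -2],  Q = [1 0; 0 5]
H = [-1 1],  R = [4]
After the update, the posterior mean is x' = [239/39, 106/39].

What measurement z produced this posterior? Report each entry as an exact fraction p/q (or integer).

z = [-3]

x̄ = F·x = [9, 2]
P̄ = F·P·Fᵀ + Q = [46 18; 18 25]
S = H·P̄·Hᵀ + R = [39]
K = P̄·Hᵀ·S⁻¹ = [-28/39; 7/39]
x' − x̄ = [-112/39, 28/39] = K·y
y = (KᵀK)⁻¹·Kᵀ·(x' − x̄) = [4]
z = y + H·x̄ = [4] + [-7] = [-3]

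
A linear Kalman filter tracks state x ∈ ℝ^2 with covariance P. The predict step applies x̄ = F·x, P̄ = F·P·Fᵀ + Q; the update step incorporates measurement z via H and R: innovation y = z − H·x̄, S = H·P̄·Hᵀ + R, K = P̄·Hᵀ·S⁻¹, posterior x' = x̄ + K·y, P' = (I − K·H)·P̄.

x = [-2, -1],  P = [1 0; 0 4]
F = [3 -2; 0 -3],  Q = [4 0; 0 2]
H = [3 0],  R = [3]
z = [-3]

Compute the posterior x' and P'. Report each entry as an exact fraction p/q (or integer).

x̄ = F·x = [-4, 3]
P̄ = F·P·Fᵀ + Q = [29 24; 24 38]
y = z − H·x̄ = [9]
S = H·P̄·Hᵀ + R = [264]
K = P̄·Hᵀ·S⁻¹ = [29/88; 3/11]
x' = x̄ + K·y = [-91/88, 60/11]
P' = (I − K·H)·P̄ = [29/88 3/11; 3/11 202/11]

x' = [-91/88, 60/11]
P' = [29/88 3/11; 3/11 202/11]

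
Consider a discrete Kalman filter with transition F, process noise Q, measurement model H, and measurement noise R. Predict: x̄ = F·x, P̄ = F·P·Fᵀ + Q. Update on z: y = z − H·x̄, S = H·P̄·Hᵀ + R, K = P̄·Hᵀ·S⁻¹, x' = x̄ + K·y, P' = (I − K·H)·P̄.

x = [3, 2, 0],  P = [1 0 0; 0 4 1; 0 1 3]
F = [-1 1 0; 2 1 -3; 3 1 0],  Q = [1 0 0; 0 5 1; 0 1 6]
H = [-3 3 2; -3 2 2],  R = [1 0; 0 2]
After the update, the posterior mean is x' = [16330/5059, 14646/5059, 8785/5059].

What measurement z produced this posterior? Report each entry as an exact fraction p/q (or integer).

x̄ = F·x = [-1, 8, 11]
P̄ = F·P·Fᵀ + Q = [6 -1 1; -1 34 8; 1 8 19]
S = H·P̄·Hᵀ + R = [539 417; 417 332]
K = P̄·Hᵀ·S⁻¹ = [1198/5059 -1779/5059; 3893/5059 -3564/5059; -1679/5059 2886/5059]
x' − x̄ = [21389/5059, -25826/5059, -46864/5059] = K·y
y = (KᵀK)⁻¹·Kᵀ·(x' − x̄) = [-46, -43]
z = y + H·x̄ = [-46, -43] + [49, 41] = [3, -2]

z = [3, -2]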